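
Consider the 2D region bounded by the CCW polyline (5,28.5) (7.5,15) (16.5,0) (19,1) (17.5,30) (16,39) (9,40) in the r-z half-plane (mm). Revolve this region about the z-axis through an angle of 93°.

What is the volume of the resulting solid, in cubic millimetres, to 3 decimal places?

Profile (r,z), 7 vertices: (5,28.5) (7.5,15) (16.5,0) (19,1) (17.5,30) (16,39) (9,40)
edge 0: (5,28.5)→(7.5,15)  cross = 5·15 − 7.5·28.5 = -138.7500; (r_i+r_j)·cross = 12.5·-138.7500 = -1734.3750
edge 1: (7.5,15)→(16.5,0)  cross = 7.5·0 − 16.5·15 = -247.5000; (r_i+r_j)·cross = 24·-247.5000 = -5940.0000
edge 2: (16.5,0)→(19,1)  cross = 16.5·1 − 19·0 = 16.5000; (r_i+r_j)·cross = 35.5·16.5000 = 585.7500
edge 3: (19,1)→(17.5,30)  cross = 19·30 − 17.5·1 = 552.5000; (r_i+r_j)·cross = 36.5·552.5000 = 20166.2500
edge 4: (17.5,30)→(16,39)  cross = 17.5·39 − 16·30 = 202.5000; (r_i+r_j)·cross = 33.5·202.5000 = 6783.7500
edge 5: (16,39)→(9,40)  cross = 16·40 − 9·39 = 289.0000; (r_i+r_j)·cross = 25·289.0000 = 7225.0000
edge 6: (9,40)→(5,28.5)  cross = 9·28.5 − 5·40 = 56.5000; (r_i+r_j)·cross = 14·56.5000 = 791.0000
Σcross = 730.7500 → A = |Σcross|/2 = 365.3750 mm²
Σ(r_i+r_j)·cross = 27877.3750 → first moment M = |Σ|/6 = 4646.2292
R_c = M/A = 4646.2292/365.3750 = 12.7163 mm
θ = 93° = 1.623156 rad
V = θ·R_c·A = 1.623156·12.7163·365.3750 = 7541.556 mm³

Volume = 7541.556 mm³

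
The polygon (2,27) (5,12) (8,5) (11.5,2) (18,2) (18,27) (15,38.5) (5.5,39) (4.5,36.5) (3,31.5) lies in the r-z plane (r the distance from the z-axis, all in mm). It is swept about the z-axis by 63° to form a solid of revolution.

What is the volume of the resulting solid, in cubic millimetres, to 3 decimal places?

Volume = 5689.706 mm³

Profile (r,z), 10 vertices: (2,27) (5,12) (8,5) (11.5,2) (18,2) (18,27) (15,38.5) (5.5,39) (4.5,36.5) (3,31.5)
edge 0: (2,27)→(5,12)  cross = 2·12 − 5·27 = -111.0000; (r_i+r_j)·cross = 7·-111.0000 = -777.0000
edge 1: (5,12)→(8,5)  cross = 5·5 − 8·12 = -71.0000; (r_i+r_j)·cross = 13·-71.0000 = -923.0000
edge 2: (8,5)→(11.5,2)  cross = 8·2 − 11.5·5 = -41.5000; (r_i+r_j)·cross = 19.5·-41.5000 = -809.2500
edge 3: (11.5,2)→(18,2)  cross = 11.5·2 − 18·2 = -13.0000; (r_i+r_j)·cross = 29.5·-13.0000 = -383.5000
edge 4: (18,2)→(18,27)  cross = 18·27 − 18·2 = 450.0000; (r_i+r_j)·cross = 36·450.0000 = 16200.0000
edge 5: (18,27)→(15,38.5)  cross = 18·38.5 − 15·27 = 288.0000; (r_i+r_j)·cross = 33·288.0000 = 9504.0000
edge 6: (15,38.5)→(5.5,39)  cross = 15·39 − 5.5·38.5 = 373.2500; (r_i+r_j)·cross = 20.5·373.2500 = 7651.6250
edge 7: (5.5,39)→(4.5,36.5)  cross = 5.5·36.5 − 4.5·39 = 25.2500; (r_i+r_j)·cross = 10·25.2500 = 252.5000
edge 8: (4.5,36.5)→(3,31.5)  cross = 4.5·31.5 − 3·36.5 = 32.2500; (r_i+r_j)·cross = 7.5·32.2500 = 241.8750
edge 9: (3,31.5)→(2,27)  cross = 3·27 − 2·31.5 = 18.0000; (r_i+r_j)·cross = 5·18.0000 = 90.0000
Σcross = 950.2500 → A = |Σcross|/2 = 475.1250 mm²
Σ(r_i+r_j)·cross = 31047.2500 → first moment M = |Σ|/6 = 5174.5417
R_c = M/A = 5174.5417/475.1250 = 10.8909 mm
θ = 63° = 1.099557 rad
V = θ·R_c·A = 1.099557·10.8909·475.1250 = 5689.706 mm³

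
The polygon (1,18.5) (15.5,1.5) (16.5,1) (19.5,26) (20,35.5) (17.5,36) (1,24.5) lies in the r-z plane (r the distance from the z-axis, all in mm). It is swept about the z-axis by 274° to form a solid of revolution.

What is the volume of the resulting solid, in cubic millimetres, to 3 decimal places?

Volume = 21918.626 mm³

Profile (r,z), 7 vertices: (1,18.5) (15.5,1.5) (16.5,1) (19.5,26) (20,35.5) (17.5,36) (1,24.5)
edge 0: (1,18.5)→(15.5,1.5)  cross = 1·1.5 − 15.5·18.5 = -285.2500; (r_i+r_j)·cross = 16.5·-285.2500 = -4706.6250
edge 1: (15.5,1.5)→(16.5,1)  cross = 15.5·1 − 16.5·1.5 = -9.2500; (r_i+r_j)·cross = 32·-9.2500 = -296.0000
edge 2: (16.5,1)→(19.5,26)  cross = 16.5·26 − 19.5·1 = 409.5000; (r_i+r_j)·cross = 36·409.5000 = 14742.0000
edge 3: (19.5,26)→(20,35.5)  cross = 19.5·35.5 − 20·26 = 172.2500; (r_i+r_j)·cross = 39.5·172.2500 = 6803.8750
edge 4: (20,35.5)→(17.5,36)  cross = 20·36 − 17.5·35.5 = 98.7500; (r_i+r_j)·cross = 37.5·98.7500 = 3703.1250
edge 5: (17.5,36)→(1,24.5)  cross = 17.5·24.5 − 1·36 = 392.7500; (r_i+r_j)·cross = 18.5·392.7500 = 7265.8750
edge 6: (1,24.5)→(1,18.5)  cross = 1·18.5 − 1·24.5 = -6.0000; (r_i+r_j)·cross = 2·-6.0000 = -12.0000
Σcross = 772.7500 → A = |Σcross|/2 = 386.3750 mm²
Σ(r_i+r_j)·cross = 27500.2500 → first moment M = |Σ|/6 = 4583.3750
R_c = M/A = 4583.3750/386.3750 = 11.8625 mm
θ = 274° = 4.782202 rad
V = θ·R_c·A = 4.782202·11.8625·386.3750 = 21918.626 mm³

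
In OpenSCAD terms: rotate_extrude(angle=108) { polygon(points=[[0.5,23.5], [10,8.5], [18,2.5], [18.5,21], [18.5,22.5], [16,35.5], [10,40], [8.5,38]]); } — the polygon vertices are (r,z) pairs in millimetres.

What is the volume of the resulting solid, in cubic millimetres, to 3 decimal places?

Volume = 8527.343 mm³

Profile (r,z), 8 vertices: (0.5,23.5) (10,8.5) (18,2.5) (18.5,21) (18.5,22.5) (16,35.5) (10,40) (8.5,38)
edge 0: (0.5,23.5)→(10,8.5)  cross = 0.5·8.5 − 10·23.5 = -230.7500; (r_i+r_j)·cross = 10.5·-230.7500 = -2422.8750
edge 1: (10,8.5)→(18,2.5)  cross = 10·2.5 − 18·8.5 = -128.0000; (r_i+r_j)·cross = 28·-128.0000 = -3584.0000
edge 2: (18,2.5)→(18.5,21)  cross = 18·21 − 18.5·2.5 = 331.7500; (r_i+r_j)·cross = 36.5·331.7500 = 12108.8750
edge 3: (18.5,21)→(18.5,22.5)  cross = 18.5·22.5 − 18.5·21 = 27.7500; (r_i+r_j)·cross = 37·27.7500 = 1026.7500
edge 4: (18.5,22.5)→(16,35.5)  cross = 18.5·35.5 − 16·22.5 = 296.7500; (r_i+r_j)·cross = 34.5·296.7500 = 10237.8750
edge 5: (16,35.5)→(10,40)  cross = 16·40 − 10·35.5 = 285.0000; (r_i+r_j)·cross = 26·285.0000 = 7410.0000
edge 6: (10,40)→(8.5,38)  cross = 10·38 − 8.5·40 = 40.0000; (r_i+r_j)·cross = 18.5·40.0000 = 740.0000
edge 7: (8.5,38)→(0.5,23.5)  cross = 8.5·23.5 − 0.5·38 = 180.7500; (r_i+r_j)·cross = 9·180.7500 = 1626.7500
Σcross = 803.2500 → A = |Σcross|/2 = 401.6250 mm²
Σ(r_i+r_j)·cross = 27143.3750 → first moment M = |Σ|/6 = 4523.8958
R_c = M/A = 4523.8958/401.6250 = 11.2640 mm
θ = 108° = 1.884956 rad
V = θ·R_c·A = 1.884956·11.2640·401.6250 = 8527.343 mm³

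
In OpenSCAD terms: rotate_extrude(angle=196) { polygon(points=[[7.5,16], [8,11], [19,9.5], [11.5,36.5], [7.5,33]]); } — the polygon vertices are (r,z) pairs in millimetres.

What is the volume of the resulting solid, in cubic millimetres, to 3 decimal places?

Profile (r,z), 5 vertices: (7.5,16) (8,11) (19,9.5) (11.5,36.5) (7.5,33)
edge 0: (7.5,16)→(8,11)  cross = 7.5·11 − 8·16 = -45.5000; (r_i+r_j)·cross = 15.5·-45.5000 = -705.2500
edge 1: (8,11)→(19,9.5)  cross = 8·9.5 − 19·11 = -133.0000; (r_i+r_j)·cross = 27·-133.0000 = -3591.0000
edge 2: (19,9.5)→(11.5,36.5)  cross = 19·36.5 − 11.5·9.5 = 584.2500; (r_i+r_j)·cross = 30.5·584.2500 = 17819.6250
edge 3: (11.5,36.5)→(7.5,33)  cross = 11.5·33 − 7.5·36.5 = 105.7500; (r_i+r_j)·cross = 19·105.7500 = 2009.2500
edge 4: (7.5,33)→(7.5,16)  cross = 7.5·16 − 7.5·33 = -127.5000; (r_i+r_j)·cross = 15·-127.5000 = -1912.5000
Σcross = 384.0000 → A = |Σcross|/2 = 192.0000 mm²
Σ(r_i+r_j)·cross = 13620.1250 → first moment M = |Σ|/6 = 2270.0208
R_c = M/A = 2270.0208/192.0000 = 11.8230 mm
θ = 196° = 3.420845 rad
V = θ·R_c·A = 3.420845·11.8230·192.0000 = 7765.390 mm³

Volume = 7765.390 mm³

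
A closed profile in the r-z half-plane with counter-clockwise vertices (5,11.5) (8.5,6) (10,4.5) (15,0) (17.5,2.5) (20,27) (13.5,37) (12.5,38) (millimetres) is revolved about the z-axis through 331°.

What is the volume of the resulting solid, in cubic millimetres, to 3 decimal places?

Profile (r,z), 8 vertices: (5,11.5) (8.5,6) (10,4.5) (15,0) (17.5,2.5) (20,27) (13.5,37) (12.5,38)
edge 0: (5,11.5)→(8.5,6)  cross = 5·6 − 8.5·11.5 = -67.7500; (r_i+r_j)·cross = 13.5·-67.7500 = -914.6250
edge 1: (8.5,6)→(10,4.5)  cross = 8.5·4.5 − 10·6 = -21.7500; (r_i+r_j)·cross = 18.5·-21.7500 = -402.3750
edge 2: (10,4.5)→(15,0)  cross = 10·0 − 15·4.5 = -67.5000; (r_i+r_j)·cross = 25·-67.5000 = -1687.5000
edge 3: (15,0)→(17.5,2.5)  cross = 15·2.5 − 17.5·0 = 37.5000; (r_i+r_j)·cross = 32.5·37.5000 = 1218.7500
edge 4: (17.5,2.5)→(20,27)  cross = 17.5·27 − 20·2.5 = 422.5000; (r_i+r_j)·cross = 37.5·422.5000 = 15843.7500
edge 5: (20,27)→(13.5,37)  cross = 20·37 − 13.5·27 = 375.5000; (r_i+r_j)·cross = 33.5·375.5000 = 12579.2500
edge 6: (13.5,37)→(12.5,38)  cross = 13.5·38 − 12.5·37 = 50.5000; (r_i+r_j)·cross = 26·50.5000 = 1313.0000
edge 7: (12.5,38)→(5,11.5)  cross = 12.5·11.5 − 5·38 = -46.2500; (r_i+r_j)·cross = 17.5·-46.2500 = -809.3750
Σcross = 682.7500 → A = |Σcross|/2 = 341.3750 mm²
Σ(r_i+r_j)·cross = 27140.8750 → first moment M = |Σ|/6 = 4523.4792
R_c = M/A = 4523.4792/341.3750 = 13.2508 mm
θ = 331° = 5.777040 rad
V = θ·R_c·A = 5.777040·13.2508·341.3750 = 26132.319 mm³

Volume = 26132.319 mm³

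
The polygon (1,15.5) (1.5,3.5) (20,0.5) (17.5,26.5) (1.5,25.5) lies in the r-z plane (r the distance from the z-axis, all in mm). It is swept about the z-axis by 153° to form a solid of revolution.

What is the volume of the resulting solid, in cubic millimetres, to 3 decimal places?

Volume = 11449.809 mm³

Profile (r,z), 5 vertices: (1,15.5) (1.5,3.5) (20,0.5) (17.5,26.5) (1.5,25.5)
edge 0: (1,15.5)→(1.5,3.5)  cross = 1·3.5 − 1.5·15.5 = -19.7500; (r_i+r_j)·cross = 2.5·-19.7500 = -49.3750
edge 1: (1.5,3.5)→(20,0.5)  cross = 1.5·0.5 − 20·3.5 = -69.2500; (r_i+r_j)·cross = 21.5·-69.2500 = -1488.8750
edge 2: (20,0.5)→(17.5,26.5)  cross = 20·26.5 − 17.5·0.5 = 521.2500; (r_i+r_j)·cross = 37.5·521.2500 = 19546.8750
edge 3: (17.5,26.5)→(1.5,25.5)  cross = 17.5·25.5 − 1.5·26.5 = 406.5000; (r_i+r_j)·cross = 19·406.5000 = 7723.5000
edge 4: (1.5,25.5)→(1,15.5)  cross = 1.5·15.5 − 1·25.5 = -2.2500; (r_i+r_j)·cross = 2.5·-2.2500 = -5.6250
Σcross = 836.5000 → A = |Σcross|/2 = 418.2500 mm²
Σ(r_i+r_j)·cross = 25726.5000 → first moment M = |Σ|/6 = 4287.7500
R_c = M/A = 4287.7500/418.2500 = 10.2516 mm
θ = 153° = 2.670354 rad
V = θ·R_c·A = 2.670354·10.2516·418.2500 = 11449.809 mm³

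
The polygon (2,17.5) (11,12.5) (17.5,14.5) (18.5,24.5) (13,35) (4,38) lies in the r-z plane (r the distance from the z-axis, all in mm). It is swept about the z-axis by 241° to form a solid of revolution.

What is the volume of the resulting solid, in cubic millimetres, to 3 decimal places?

Volume = 12799.161 mm³

Profile (r,z), 6 vertices: (2,17.5) (11,12.5) (17.5,14.5) (18.5,24.5) (13,35) (4,38)
edge 0: (2,17.5)→(11,12.5)  cross = 2·12.5 − 11·17.5 = -167.5000; (r_i+r_j)·cross = 13·-167.5000 = -2177.5000
edge 1: (11,12.5)→(17.5,14.5)  cross = 11·14.5 − 17.5·12.5 = -59.2500; (r_i+r_j)·cross = 28.5·-59.2500 = -1688.6250
edge 2: (17.5,14.5)→(18.5,24.5)  cross = 17.5·24.5 − 18.5·14.5 = 160.5000; (r_i+r_j)·cross = 36·160.5000 = 5778.0000
edge 3: (18.5,24.5)→(13,35)  cross = 18.5·35 − 13·24.5 = 329.0000; (r_i+r_j)·cross = 31.5·329.0000 = 10363.5000
edge 4: (13,35)→(4,38)  cross = 13·38 − 4·35 = 354.0000; (r_i+r_j)·cross = 17·354.0000 = 6018.0000
edge 5: (4,38)→(2,17.5)  cross = 4·17.5 − 2·38 = -6.0000; (r_i+r_j)·cross = 6·-6.0000 = -36.0000
Σcross = 610.7500 → A = |Σcross|/2 = 305.3750 mm²
Σ(r_i+r_j)·cross = 18257.3750 → first moment M = |Σ|/6 = 3042.8958
R_c = M/A = 3042.8958/305.3750 = 9.9645 mm
θ = 241° = 4.206243 rad
V = θ·R_c·A = 4.206243·9.9645·305.3750 = 12799.161 mm³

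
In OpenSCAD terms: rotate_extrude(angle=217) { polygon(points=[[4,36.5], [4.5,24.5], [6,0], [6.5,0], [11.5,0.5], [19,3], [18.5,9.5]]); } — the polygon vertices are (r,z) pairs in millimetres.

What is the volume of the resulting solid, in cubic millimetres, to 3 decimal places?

Volume = 11197.974 mm³

Profile (r,z), 7 vertices: (4,36.5) (4.5,24.5) (6,0) (6.5,0) (11.5,0.5) (19,3) (18.5,9.5)
edge 0: (4,36.5)→(4.5,24.5)  cross = 4·24.5 − 4.5·36.5 = -66.2500; (r_i+r_j)·cross = 8.5·-66.2500 = -563.1250
edge 1: (4.5,24.5)→(6,0)  cross = 4.5·0 − 6·24.5 = -147.0000; (r_i+r_j)·cross = 10.5·-147.0000 = -1543.5000
edge 2: (6,0)→(6.5,0)  cross = 6·0 − 6.5·0 = 0.0000; (r_i+r_j)·cross = 12.5·0.0000 = 0.0000
edge 3: (6.5,0)→(11.5,0.5)  cross = 6.5·0.5 − 11.5·0 = 3.2500; (r_i+r_j)·cross = 18·3.2500 = 58.5000
edge 4: (11.5,0.5)→(19,3)  cross = 11.5·3 − 19·0.5 = 25.0000; (r_i+r_j)·cross = 30.5·25.0000 = 762.5000
edge 5: (19,3)→(18.5,9.5)  cross = 19·9.5 − 18.5·3 = 125.0000; (r_i+r_j)·cross = 37.5·125.0000 = 4687.5000
edge 6: (18.5,9.5)→(4,36.5)  cross = 18.5·36.5 − 4·9.5 = 637.2500; (r_i+r_j)·cross = 22.5·637.2500 = 14338.1250
Σcross = 577.2500 → A = |Σcross|/2 = 288.6250 mm²
Σ(r_i+r_j)·cross = 17740.0000 → first moment M = |Σ|/6 = 2956.6667
R_c = M/A = 2956.6667/288.6250 = 10.2440 mm
θ = 217° = 3.787364 rad
V = θ·R_c·A = 3.787364·10.2440·288.6250 = 11197.974 mm³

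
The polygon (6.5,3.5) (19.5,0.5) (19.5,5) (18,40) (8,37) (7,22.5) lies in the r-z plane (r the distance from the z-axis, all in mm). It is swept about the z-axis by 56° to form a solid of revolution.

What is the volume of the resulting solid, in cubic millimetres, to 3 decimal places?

Volume = 5501.798 mm³

Profile (r,z), 6 vertices: (6.5,3.5) (19.5,0.5) (19.5,5) (18,40) (8,37) (7,22.5)
edge 0: (6.5,3.5)→(19.5,0.5)  cross = 6.5·0.5 − 19.5·3.5 = -65.0000; (r_i+r_j)·cross = 26·-65.0000 = -1690.0000
edge 1: (19.5,0.5)→(19.5,5)  cross = 19.5·5 − 19.5·0.5 = 87.7500; (r_i+r_j)·cross = 39·87.7500 = 3422.2500
edge 2: (19.5,5)→(18,40)  cross = 19.5·40 − 18·5 = 690.0000; (r_i+r_j)·cross = 37.5·690.0000 = 25875.0000
edge 3: (18,40)→(8,37)  cross = 18·37 − 8·40 = 346.0000; (r_i+r_j)·cross = 26·346.0000 = 8996.0000
edge 4: (8,37)→(7,22.5)  cross = 8·22.5 − 7·37 = -79.0000; (r_i+r_j)·cross = 15·-79.0000 = -1185.0000
edge 5: (7,22.5)→(6.5,3.5)  cross = 7·3.5 − 6.5·22.5 = -121.7500; (r_i+r_j)·cross = 13.5·-121.7500 = -1643.6250
Σcross = 858.0000 → A = |Σcross|/2 = 429.0000 mm²
Σ(r_i+r_j)·cross = 33774.6250 → first moment M = |Σ|/6 = 5629.1042
R_c = M/A = 5629.1042/429.0000 = 13.1215 mm
θ = 56° = 0.977384 rad
V = θ·R_c·A = 0.977384·13.1215·429.0000 = 5501.798 mm³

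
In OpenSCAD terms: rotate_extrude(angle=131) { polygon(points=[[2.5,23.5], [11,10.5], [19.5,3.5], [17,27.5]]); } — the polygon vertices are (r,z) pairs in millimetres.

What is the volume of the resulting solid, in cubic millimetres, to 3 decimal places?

Volume = 5961.739 mm³

Profile (r,z), 4 vertices: (2.5,23.5) (11,10.5) (19.5,3.5) (17,27.5)
edge 0: (2.5,23.5)→(11,10.5)  cross = 2.5·10.5 − 11·23.5 = -232.2500; (r_i+r_j)·cross = 13.5·-232.2500 = -3135.3750
edge 1: (11,10.5)→(19.5,3.5)  cross = 11·3.5 − 19.5·10.5 = -166.2500; (r_i+r_j)·cross = 30.5·-166.2500 = -5070.6250
edge 2: (19.5,3.5)→(17,27.5)  cross = 19.5·27.5 − 17·3.5 = 476.7500; (r_i+r_j)·cross = 36.5·476.7500 = 17401.3750
edge 3: (17,27.5)→(2.5,23.5)  cross = 17·23.5 − 2.5·27.5 = 330.7500; (r_i+r_j)·cross = 19.5·330.7500 = 6449.6250
Σcross = 409.0000 → A = |Σcross|/2 = 204.5000 mm²
Σ(r_i+r_j)·cross = 15645.0000 → first moment M = |Σ|/6 = 2607.5000
R_c = M/A = 2607.5000/204.5000 = 12.7506 mm
θ = 131° = 2.286381 rad
V = θ·R_c·A = 2.286381·12.7506·204.5000 = 5961.739 mm³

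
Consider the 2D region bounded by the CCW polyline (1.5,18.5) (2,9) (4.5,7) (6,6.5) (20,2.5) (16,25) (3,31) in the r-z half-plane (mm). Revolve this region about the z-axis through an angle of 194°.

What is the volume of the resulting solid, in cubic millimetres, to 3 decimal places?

Volume = 11975.572 mm³

Profile (r,z), 7 vertices: (1.5,18.5) (2,9) (4.5,7) (6,6.5) (20,2.5) (16,25) (3,31)
edge 0: (1.5,18.5)→(2,9)  cross = 1.5·9 − 2·18.5 = -23.5000; (r_i+r_j)·cross = 3.5·-23.5000 = -82.2500
edge 1: (2,9)→(4.5,7)  cross = 2·7 − 4.5·9 = -26.5000; (r_i+r_j)·cross = 6.5·-26.5000 = -172.2500
edge 2: (4.5,7)→(6,6.5)  cross = 4.5·6.5 − 6·7 = -12.7500; (r_i+r_j)·cross = 10.5·-12.7500 = -133.8750
edge 3: (6,6.5)→(20,2.5)  cross = 6·2.5 − 20·6.5 = -115.0000; (r_i+r_j)·cross = 26·-115.0000 = -2990.0000
edge 4: (20,2.5)→(16,25)  cross = 20·25 − 16·2.5 = 460.0000; (r_i+r_j)·cross = 36·460.0000 = 16560.0000
edge 5: (16,25)→(3,31)  cross = 16·31 − 3·25 = 421.0000; (r_i+r_j)·cross = 19·421.0000 = 7999.0000
edge 6: (3,31)→(1.5,18.5)  cross = 3·18.5 − 1.5·31 = 9.0000; (r_i+r_j)·cross = 4.5·9.0000 = 40.5000
Σcross = 712.2500 → A = |Σcross|/2 = 356.1250 mm²
Σ(r_i+r_j)·cross = 21221.1250 → first moment M = |Σ|/6 = 3536.8542
R_c = M/A = 3536.8542/356.1250 = 9.9315 mm
θ = 194° = 3.385939 rad
V = θ·R_c·A = 3.385939·9.9315·356.1250 = 11975.572 mm³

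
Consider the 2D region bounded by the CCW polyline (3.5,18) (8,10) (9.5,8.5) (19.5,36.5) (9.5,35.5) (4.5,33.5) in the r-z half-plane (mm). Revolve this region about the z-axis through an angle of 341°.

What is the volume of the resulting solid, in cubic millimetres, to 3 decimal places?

Volume = 15346.626 mm³

Profile (r,z), 6 vertices: (3.5,18) (8,10) (9.5,8.5) (19.5,36.5) (9.5,35.5) (4.5,33.5)
edge 0: (3.5,18)→(8,10)  cross = 3.5·10 − 8·18 = -109.0000; (r_i+r_j)·cross = 11.5·-109.0000 = -1253.5000
edge 1: (8,10)→(9.5,8.5)  cross = 8·8.5 − 9.5·10 = -27.0000; (r_i+r_j)·cross = 17.5·-27.0000 = -472.5000
edge 2: (9.5,8.5)→(19.5,36.5)  cross = 9.5·36.5 − 19.5·8.5 = 181.0000; (r_i+r_j)·cross = 29·181.0000 = 5249.0000
edge 3: (19.5,36.5)→(9.5,35.5)  cross = 19.5·35.5 − 9.5·36.5 = 345.5000; (r_i+r_j)·cross = 29·345.5000 = 10019.5000
edge 4: (9.5,35.5)→(4.5,33.5)  cross = 9.5·33.5 − 4.5·35.5 = 158.5000; (r_i+r_j)·cross = 14·158.5000 = 2219.0000
edge 5: (4.5,33.5)→(3.5,18)  cross = 4.5·18 − 3.5·33.5 = -36.2500; (r_i+r_j)·cross = 8·-36.2500 = -290.0000
Σcross = 512.7500 → A = |Σcross|/2 = 256.3750 mm²
Σ(r_i+r_j)·cross = 15471.5000 → first moment M = |Σ|/6 = 2578.5833
R_c = M/A = 2578.5833/256.3750 = 10.0579 mm
θ = 341° = 5.951573 rad
V = θ·R_c·A = 5.951573·10.0579·256.3750 = 15346.626 mm³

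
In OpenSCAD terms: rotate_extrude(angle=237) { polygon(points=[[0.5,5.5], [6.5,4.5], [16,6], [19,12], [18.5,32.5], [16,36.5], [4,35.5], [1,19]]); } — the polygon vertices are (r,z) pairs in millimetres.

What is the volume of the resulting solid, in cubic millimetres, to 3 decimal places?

Volume = 21079.852 mm³

Profile (r,z), 8 vertices: (0.5,5.5) (6.5,4.5) (16,6) (19,12) (18.5,32.5) (16,36.5) (4,35.5) (1,19)
edge 0: (0.5,5.5)→(6.5,4.5)  cross = 0.5·4.5 − 6.5·5.5 = -33.5000; (r_i+r_j)·cross = 7·-33.5000 = -234.5000
edge 1: (6.5,4.5)→(16,6)  cross = 6.5·6 − 16·4.5 = -33.0000; (r_i+r_j)·cross = 22.5·-33.0000 = -742.5000
edge 2: (16,6)→(19,12)  cross = 16·12 − 19·6 = 78.0000; (r_i+r_j)·cross = 35·78.0000 = 2730.0000
edge 3: (19,12)→(18.5,32.5)  cross = 19·32.5 − 18.5·12 = 395.5000; (r_i+r_j)·cross = 37.5·395.5000 = 14831.2500
edge 4: (18.5,32.5)→(16,36.5)  cross = 18.5·36.5 − 16·32.5 = 155.2500; (r_i+r_j)·cross = 34.5·155.2500 = 5356.1250
edge 5: (16,36.5)→(4,35.5)  cross = 16·35.5 − 4·36.5 = 422.0000; (r_i+r_j)·cross = 20·422.0000 = 8440.0000
edge 6: (4,35.5)→(1,19)  cross = 4·19 − 1·35.5 = 40.5000; (r_i+r_j)·cross = 5·40.5000 = 202.5000
edge 7: (1,19)→(0.5,5.5)  cross = 1·5.5 − 0.5·19 = -4.0000; (r_i+r_j)·cross = 1.5·-4.0000 = -6.0000
Σcross = 1020.7500 → A = |Σcross|/2 = 510.3750 mm²
Σ(r_i+r_j)·cross = 30576.8750 → first moment M = |Σ|/6 = 5096.1458
R_c = M/A = 5096.1458/510.3750 = 9.9851 mm
θ = 237° = 4.136430 rad
V = θ·R_c·A = 4.136430·9.9851·510.3750 = 21079.852 mm³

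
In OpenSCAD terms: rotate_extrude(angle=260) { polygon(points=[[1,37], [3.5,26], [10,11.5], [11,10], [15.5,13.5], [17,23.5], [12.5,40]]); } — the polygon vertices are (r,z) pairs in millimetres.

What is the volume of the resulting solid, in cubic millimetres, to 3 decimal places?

Profile (r,z), 7 vertices: (1,37) (3.5,26) (10,11.5) (11,10) (15.5,13.5) (17,23.5) (12.5,40)
edge 0: (1,37)→(3.5,26)  cross = 1·26 − 3.5·37 = -103.5000; (r_i+r_j)·cross = 4.5·-103.5000 = -465.7500
edge 1: (3.5,26)→(10,11.5)  cross = 3.5·11.5 − 10·26 = -219.7500; (r_i+r_j)·cross = 13.5·-219.7500 = -2966.6250
edge 2: (10,11.5)→(11,10)  cross = 10·10 − 11·11.5 = -26.5000; (r_i+r_j)·cross = 21·-26.5000 = -556.5000
edge 3: (11,10)→(15.5,13.5)  cross = 11·13.5 − 15.5·10 = -6.5000; (r_i+r_j)·cross = 26.5·-6.5000 = -172.2500
edge 4: (15.5,13.5)→(17,23.5)  cross = 15.5·23.5 − 17·13.5 = 134.7500; (r_i+r_j)·cross = 32.5·134.7500 = 4379.3750
edge 5: (17,23.5)→(12.5,40)  cross = 17·40 − 12.5·23.5 = 386.2500; (r_i+r_j)·cross = 29.5·386.2500 = 11394.3750
edge 6: (12.5,40)→(1,37)  cross = 12.5·37 − 1·40 = 422.5000; (r_i+r_j)·cross = 13.5·422.5000 = 5703.7500
Σcross = 587.2500 → A = |Σcross|/2 = 293.6250 mm²
Σ(r_i+r_j)·cross = 17316.3750 → first moment M = |Σ|/6 = 2886.0625
R_c = M/A = 2886.0625/293.6250 = 9.8291 mm
θ = 260° = 4.537856 rad
V = θ·R_c·A = 4.537856·9.8291·293.6250 = 13096.536 mm³

Volume = 13096.536 mm³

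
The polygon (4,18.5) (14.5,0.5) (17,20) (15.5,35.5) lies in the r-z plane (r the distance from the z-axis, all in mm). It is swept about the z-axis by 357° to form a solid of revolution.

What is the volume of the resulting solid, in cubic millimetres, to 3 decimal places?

Volume = 16930.191 mm³

Profile (r,z), 4 vertices: (4,18.5) (14.5,0.5) (17,20) (15.5,35.5)
edge 0: (4,18.5)→(14.5,0.5)  cross = 4·0.5 − 14.5·18.5 = -266.2500; (r_i+r_j)·cross = 18.5·-266.2500 = -4925.6250
edge 1: (14.5,0.5)→(17,20)  cross = 14.5·20 − 17·0.5 = 281.5000; (r_i+r_j)·cross = 31.5·281.5000 = 8867.2500
edge 2: (17,20)→(15.5,35.5)  cross = 17·35.5 − 15.5·20 = 293.5000; (r_i+r_j)·cross = 32.5·293.5000 = 9538.7500
edge 3: (15.5,35.5)→(4,18.5)  cross = 15.5·18.5 − 4·35.5 = 144.7500; (r_i+r_j)·cross = 19.5·144.7500 = 2822.6250
Σcross = 453.5000 → A = |Σcross|/2 = 226.7500 mm²
Σ(r_i+r_j)·cross = 16303.0000 → first moment M = |Σ|/6 = 2717.1667
R_c = M/A = 2717.1667/226.7500 = 11.9831 mm
θ = 357° = 6.230825 rad
V = θ·R_c·A = 6.230825·11.9831·226.7500 = 16930.191 mm³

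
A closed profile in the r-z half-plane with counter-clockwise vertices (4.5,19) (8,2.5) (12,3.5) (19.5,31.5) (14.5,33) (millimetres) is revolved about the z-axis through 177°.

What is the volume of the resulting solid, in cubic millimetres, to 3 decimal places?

Volume = 8608.791 mm³

Profile (r,z), 5 vertices: (4.5,19) (8,2.5) (12,3.5) (19.5,31.5) (14.5,33)
edge 0: (4.5,19)→(8,2.5)  cross = 4.5·2.5 − 8·19 = -140.7500; (r_i+r_j)·cross = 12.5·-140.7500 = -1759.3750
edge 1: (8,2.5)→(12,3.5)  cross = 8·3.5 − 12·2.5 = -2.0000; (r_i+r_j)·cross = 20·-2.0000 = -40.0000
edge 2: (12,3.5)→(19.5,31.5)  cross = 12·31.5 − 19.5·3.5 = 309.7500; (r_i+r_j)·cross = 31.5·309.7500 = 9757.1250
edge 3: (19.5,31.5)→(14.5,33)  cross = 19.5·33 − 14.5·31.5 = 186.7500; (r_i+r_j)·cross = 34·186.7500 = 6349.5000
edge 4: (14.5,33)→(4.5,19)  cross = 14.5·19 − 4.5·33 = 127.0000; (r_i+r_j)·cross = 19·127.0000 = 2413.0000
Σcross = 480.7500 → A = |Σcross|/2 = 240.3750 mm²
Σ(r_i+r_j)·cross = 16720.2500 → first moment M = |Σ|/6 = 2786.7083
R_c = M/A = 2786.7083/240.3750 = 11.5932 mm
θ = 177° = 3.089233 rad
V = θ·R_c·A = 3.089233·11.5932·240.3750 = 8608.791 mm³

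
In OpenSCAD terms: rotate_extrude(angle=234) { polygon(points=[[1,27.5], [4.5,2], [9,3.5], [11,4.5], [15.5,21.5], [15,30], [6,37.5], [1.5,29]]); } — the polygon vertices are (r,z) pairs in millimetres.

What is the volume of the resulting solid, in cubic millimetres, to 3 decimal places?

Volume = 11606.503 mm³

Profile (r,z), 8 vertices: (1,27.5) (4.5,2) (9,3.5) (11,4.5) (15.5,21.5) (15,30) (6,37.5) (1.5,29)
edge 0: (1,27.5)→(4.5,2)  cross = 1·2 − 4.5·27.5 = -121.7500; (r_i+r_j)·cross = 5.5·-121.7500 = -669.6250
edge 1: (4.5,2)→(9,3.5)  cross = 4.5·3.5 − 9·2 = -2.2500; (r_i+r_j)·cross = 13.5·-2.2500 = -30.3750
edge 2: (9,3.5)→(11,4.5)  cross = 9·4.5 − 11·3.5 = 2.0000; (r_i+r_j)·cross = 20·2.0000 = 40.0000
edge 3: (11,4.5)→(15.5,21.5)  cross = 11·21.5 − 15.5·4.5 = 166.7500; (r_i+r_j)·cross = 26.5·166.7500 = 4418.8750
edge 4: (15.5,21.5)→(15,30)  cross = 15.5·30 − 15·21.5 = 142.5000; (r_i+r_j)·cross = 30.5·142.5000 = 4346.2500
edge 5: (15,30)→(6,37.5)  cross = 15·37.5 − 6·30 = 382.5000; (r_i+r_j)·cross = 21·382.5000 = 8032.5000
edge 6: (6,37.5)→(1.5,29)  cross = 6·29 − 1.5·37.5 = 117.7500; (r_i+r_j)·cross = 7.5·117.7500 = 883.1250
edge 7: (1.5,29)→(1,27.5)  cross = 1.5·27.5 − 1·29 = 12.2500; (r_i+r_j)·cross = 2.5·12.2500 = 30.6250
Σcross = 699.7500 → A = |Σcross|/2 = 349.8750 mm²
Σ(r_i+r_j)·cross = 17051.3750 → first moment M = |Σ|/6 = 2841.8958
R_c = M/A = 2841.8958/349.8750 = 8.1226 mm
θ = 234° = 4.084070 rad
V = θ·R_c·A = 4.084070·8.1226·349.8750 = 11606.503 mm³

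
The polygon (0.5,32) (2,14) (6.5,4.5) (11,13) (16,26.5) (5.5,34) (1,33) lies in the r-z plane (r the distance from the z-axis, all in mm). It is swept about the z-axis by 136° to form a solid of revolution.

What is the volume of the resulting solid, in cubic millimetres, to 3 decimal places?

Profile (r,z), 7 vertices: (0.5,32) (2,14) (6.5,4.5) (11,13) (16,26.5) (5.5,34) (1,33)
edge 0: (0.5,32)→(2,14)  cross = 0.5·14 − 2·32 = -57.0000; (r_i+r_j)·cross = 2.5·-57.0000 = -142.5000
edge 1: (2,14)→(6.5,4.5)  cross = 2·4.5 − 6.5·14 = -82.0000; (r_i+r_j)·cross = 8.5·-82.0000 = -697.0000
edge 2: (6.5,4.5)→(11,13)  cross = 6.5·13 − 11·4.5 = 35.0000; (r_i+r_j)·cross = 17.5·35.0000 = 612.5000
edge 3: (11,13)→(16,26.5)  cross = 11·26.5 − 16·13 = 83.5000; (r_i+r_j)·cross = 27·83.5000 = 2254.5000
edge 4: (16,26.5)→(5.5,34)  cross = 16·34 − 5.5·26.5 = 398.2500; (r_i+r_j)·cross = 21.5·398.2500 = 8562.3750
edge 5: (5.5,34)→(1,33)  cross = 5.5·33 − 1·34 = 147.5000; (r_i+r_j)·cross = 6.5·147.5000 = 958.7500
edge 6: (1,33)→(0.5,32)  cross = 1·32 − 0.5·33 = 15.5000; (r_i+r_j)·cross = 1.5·15.5000 = 23.2500
Σcross = 540.7500 → A = |Σcross|/2 = 270.3750 mm²
Σ(r_i+r_j)·cross = 11571.8750 → first moment M = |Σ|/6 = 1928.6458
R_c = M/A = 1928.6458/270.3750 = 7.1332 mm
θ = 136° = 2.373648 rad
V = θ·R_c·A = 2.373648·7.1332·270.3750 = 4577.926 mm³

Volume = 4577.926 mm³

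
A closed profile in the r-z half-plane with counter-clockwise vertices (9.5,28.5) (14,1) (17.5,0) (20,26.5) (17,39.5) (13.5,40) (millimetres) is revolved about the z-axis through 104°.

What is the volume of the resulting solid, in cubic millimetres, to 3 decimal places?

Volume = 7512.496 mm³

Profile (r,z), 6 vertices: (9.5,28.5) (14,1) (17.5,0) (20,26.5) (17,39.5) (13.5,40)
edge 0: (9.5,28.5)→(14,1)  cross = 9.5·1 − 14·28.5 = -389.5000; (r_i+r_j)·cross = 23.5·-389.5000 = -9153.2500
edge 1: (14,1)→(17.5,0)  cross = 14·0 − 17.5·1 = -17.5000; (r_i+r_j)·cross = 31.5·-17.5000 = -551.2500
edge 2: (17.5,0)→(20,26.5)  cross = 17.5·26.5 − 20·0 = 463.7500; (r_i+r_j)·cross = 37.5·463.7500 = 17390.6250
edge 3: (20,26.5)→(17,39.5)  cross = 20·39.5 − 17·26.5 = 339.5000; (r_i+r_j)·cross = 37·339.5000 = 12561.5000
edge 4: (17,39.5)→(13.5,40)  cross = 17·40 − 13.5·39.5 = 146.7500; (r_i+r_j)·cross = 30.5·146.7500 = 4475.8750
edge 5: (13.5,40)→(9.5,28.5)  cross = 13.5·28.5 − 9.5·40 = 4.7500; (r_i+r_j)·cross = 23·4.7500 = 109.2500
Σcross = 547.7500 → A = |Σcross|/2 = 273.8750 mm²
Σ(r_i+r_j)·cross = 24832.7500 → first moment M = |Σ|/6 = 4138.7917
R_c = M/A = 4138.7917/273.8750 = 15.1120 mm
θ = 104° = 1.815142 rad
V = θ·R_c·A = 1.815142·15.1120·273.8750 = 7512.496 mm³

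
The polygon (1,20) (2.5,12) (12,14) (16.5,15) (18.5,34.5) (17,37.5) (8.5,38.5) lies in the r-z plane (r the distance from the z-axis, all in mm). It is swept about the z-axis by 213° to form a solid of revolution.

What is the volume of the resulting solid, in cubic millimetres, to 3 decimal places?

Profile (r,z), 7 vertices: (1,20) (2.5,12) (12,14) (16.5,15) (18.5,34.5) (17,37.5) (8.5,38.5)
edge 0: (1,20)→(2.5,12)  cross = 1·12 − 2.5·20 = -38.0000; (r_i+r_j)·cross = 3.5·-38.0000 = -133.0000
edge 1: (2.5,12)→(12,14)  cross = 2.5·14 − 12·12 = -109.0000; (r_i+r_j)·cross = 14.5·-109.0000 = -1580.5000
edge 2: (12,14)→(16.5,15)  cross = 12·15 − 16.5·14 = -51.0000; (r_i+r_j)·cross = 28.5·-51.0000 = -1453.5000
edge 3: (16.5,15)→(18.5,34.5)  cross = 16.5·34.5 − 18.5·15 = 291.7500; (r_i+r_j)·cross = 35·291.7500 = 10211.2500
edge 4: (18.5,34.5)→(17,37.5)  cross = 18.5·37.5 − 17·34.5 = 107.2500; (r_i+r_j)·cross = 35.5·107.2500 = 3807.3750
edge 5: (17,37.5)→(8.5,38.5)  cross = 17·38.5 − 8.5·37.5 = 335.7500; (r_i+r_j)·cross = 25.5·335.7500 = 8561.6250
edge 6: (8.5,38.5)→(1,20)  cross = 8.5·20 − 1·38.5 = 131.5000; (r_i+r_j)·cross = 9.5·131.5000 = 1249.2500
Σcross = 668.2500 → A = |Σcross|/2 = 334.1250 mm²
Σ(r_i+r_j)·cross = 20662.5000 → first moment M = |Σ|/6 = 3443.7500
R_c = M/A = 3443.7500/334.1250 = 10.3068 mm
θ = 213° = 3.717551 rad
V = θ·R_c·A = 3.717551·10.3068·334.1250 = 12802.317 mm³

Volume = 12802.317 mm³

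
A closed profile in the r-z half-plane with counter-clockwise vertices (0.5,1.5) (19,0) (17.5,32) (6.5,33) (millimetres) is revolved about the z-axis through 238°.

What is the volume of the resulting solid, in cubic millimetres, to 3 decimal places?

Volume = 21085.806 mm³

Profile (r,z), 4 vertices: (0.5,1.5) (19,0) (17.5,32) (6.5,33)
edge 0: (0.5,1.5)→(19,0)  cross = 0.5·0 − 19·1.5 = -28.5000; (r_i+r_j)·cross = 19.5·-28.5000 = -555.7500
edge 1: (19,0)→(17.5,32)  cross = 19·32 − 17.5·0 = 608.0000; (r_i+r_j)·cross = 36.5·608.0000 = 22192.0000
edge 2: (17.5,32)→(6.5,33)  cross = 17.5·33 − 6.5·32 = 369.5000; (r_i+r_j)·cross = 24·369.5000 = 8868.0000
edge 3: (6.5,33)→(0.5,1.5)  cross = 6.5·1.5 − 0.5·33 = -6.7500; (r_i+r_j)·cross = 7·-6.7500 = -47.2500
Σcross = 942.2500 → A = |Σcross|/2 = 471.1250 mm²
Σ(r_i+r_j)·cross = 30457.0000 → first moment M = |Σ|/6 = 5076.1667
R_c = M/A = 5076.1667/471.1250 = 10.7746 mm
θ = 238° = 4.153884 rad
V = θ·R_c·A = 4.153884·10.7746·471.1250 = 21085.806 mm³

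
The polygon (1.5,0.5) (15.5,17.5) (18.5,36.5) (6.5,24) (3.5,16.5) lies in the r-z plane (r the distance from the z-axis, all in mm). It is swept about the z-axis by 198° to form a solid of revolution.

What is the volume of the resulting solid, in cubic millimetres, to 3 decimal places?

Profile (r,z), 5 vertices: (1.5,0.5) (15.5,17.5) (18.5,36.5) (6.5,24) (3.5,16.5)
edge 0: (1.5,0.5)→(15.5,17.5)  cross = 1.5·17.5 − 15.5·0.5 = 18.5000; (r_i+r_j)·cross = 17·18.5000 = 314.5000
edge 1: (15.5,17.5)→(18.5,36.5)  cross = 15.5·36.5 − 18.5·17.5 = 242.0000; (r_i+r_j)·cross = 34·242.0000 = 8228.0000
edge 2: (18.5,36.5)→(6.5,24)  cross = 18.5·24 − 6.5·36.5 = 206.7500; (r_i+r_j)·cross = 25·206.7500 = 5168.7500
edge 3: (6.5,24)→(3.5,16.5)  cross = 6.5·16.5 − 3.5·24 = 23.2500; (r_i+r_j)·cross = 10·23.2500 = 232.5000
edge 4: (3.5,16.5)→(1.5,0.5)  cross = 3.5·0.5 − 1.5·16.5 = -23.0000; (r_i+r_j)·cross = 5·-23.0000 = -115.0000
Σcross = 467.5000 → A = |Σcross|/2 = 233.7500 mm²
Σ(r_i+r_j)·cross = 13828.7500 → first moment M = |Σ|/6 = 2304.7917
R_c = M/A = 2304.7917/233.7500 = 9.8601 mm
θ = 198° = 3.455752 rad
V = θ·R_c·A = 3.455752·9.8601·233.7500 = 7964.788 mm³

Volume = 7964.788 mm³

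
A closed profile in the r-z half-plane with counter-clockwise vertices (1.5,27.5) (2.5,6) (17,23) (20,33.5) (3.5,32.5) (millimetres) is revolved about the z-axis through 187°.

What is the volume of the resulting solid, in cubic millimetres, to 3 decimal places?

Volume = 8541.207 mm³

Profile (r,z), 5 vertices: (1.5,27.5) (2.5,6) (17,23) (20,33.5) (3.5,32.5)
edge 0: (1.5,27.5)→(2.5,6)  cross = 1.5·6 − 2.5·27.5 = -59.7500; (r_i+r_j)·cross = 4·-59.7500 = -239.0000
edge 1: (2.5,6)→(17,23)  cross = 2.5·23 − 17·6 = -44.5000; (r_i+r_j)·cross = 19.5·-44.5000 = -867.7500
edge 2: (17,23)→(20,33.5)  cross = 17·33.5 − 20·23 = 109.5000; (r_i+r_j)·cross = 37·109.5000 = 4051.5000
edge 3: (20,33.5)→(3.5,32.5)  cross = 20·32.5 − 3.5·33.5 = 532.7500; (r_i+r_j)·cross = 23.5·532.7500 = 12519.6250
edge 4: (3.5,32.5)→(1.5,27.5)  cross = 3.5·27.5 − 1.5·32.5 = 47.5000; (r_i+r_j)·cross = 5·47.5000 = 237.5000
Σcross = 585.5000 → A = |Σcross|/2 = 292.7500 mm²
Σ(r_i+r_j)·cross = 15701.8750 → first moment M = |Σ|/6 = 2616.9792
R_c = M/A = 2616.9792/292.7500 = 8.9393 mm
θ = 187° = 3.263766 rad
V = θ·R_c·A = 3.263766·8.9393·292.7500 = 8541.207 mm³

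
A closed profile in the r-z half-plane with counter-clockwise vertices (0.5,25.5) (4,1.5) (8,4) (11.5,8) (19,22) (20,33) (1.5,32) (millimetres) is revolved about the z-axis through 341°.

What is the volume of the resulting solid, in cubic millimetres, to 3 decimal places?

Profile (r,z), 7 vertices: (0.5,25.5) (4,1.5) (8,4) (11.5,8) (19,22) (20,33) (1.5,32)
edge 0: (0.5,25.5)→(4,1.5)  cross = 0.5·1.5 − 4·25.5 = -101.2500; (r_i+r_j)·cross = 4.5·-101.2500 = -455.6250
edge 1: (4,1.5)→(8,4)  cross = 4·4 − 8·1.5 = 4.0000; (r_i+r_j)·cross = 12·4.0000 = 48.0000
edge 2: (8,4)→(11.5,8)  cross = 8·8 − 11.5·4 = 18.0000; (r_i+r_j)·cross = 19.5·18.0000 = 351.0000
edge 3: (11.5,8)→(19,22)  cross = 11.5·22 − 19·8 = 101.0000; (r_i+r_j)·cross = 30.5·101.0000 = 3080.5000
edge 4: (19,22)→(20,33)  cross = 19·33 − 20·22 = 187.0000; (r_i+r_j)·cross = 39·187.0000 = 7293.0000
edge 5: (20,33)→(1.5,32)  cross = 20·32 − 1.5·33 = 590.5000; (r_i+r_j)·cross = 21.5·590.5000 = 12695.7500
edge 6: (1.5,32)→(0.5,25.5)  cross = 1.5·25.5 − 0.5·32 = 22.2500; (r_i+r_j)·cross = 2·22.2500 = 44.5000
Σcross = 821.5000 → A = |Σcross|/2 = 410.7500 mm²
Σ(r_i+r_j)·cross = 23057.1250 → first moment M = |Σ|/6 = 3842.8542
R_c = M/A = 3842.8542/410.7500 = 9.3557 mm
θ = 341° = 5.951573 rad
V = θ·R_c·A = 5.951573·9.3557·410.7500 = 22871.026 mm³

Volume = 22871.026 mm³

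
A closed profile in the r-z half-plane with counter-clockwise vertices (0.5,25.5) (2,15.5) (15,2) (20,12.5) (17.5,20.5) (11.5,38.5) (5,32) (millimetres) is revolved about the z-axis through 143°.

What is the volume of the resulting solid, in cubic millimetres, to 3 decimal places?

Volume = 10213.211 mm³

Profile (r,z), 7 vertices: (0.5,25.5) (2,15.5) (15,2) (20,12.5) (17.5,20.5) (11.5,38.5) (5,32)
edge 0: (0.5,25.5)→(2,15.5)  cross = 0.5·15.5 − 2·25.5 = -43.2500; (r_i+r_j)·cross = 2.5·-43.2500 = -108.1250
edge 1: (2,15.5)→(15,2)  cross = 2·2 − 15·15.5 = -228.5000; (r_i+r_j)·cross = 17·-228.5000 = -3884.5000
edge 2: (15,2)→(20,12.5)  cross = 15·12.5 − 20·2 = 147.5000; (r_i+r_j)·cross = 35·147.5000 = 5162.5000
edge 3: (20,12.5)→(17.5,20.5)  cross = 20·20.5 − 17.5·12.5 = 191.2500; (r_i+r_j)·cross = 37.5·191.2500 = 7171.8750
edge 4: (17.5,20.5)→(11.5,38.5)  cross = 17.5·38.5 − 11.5·20.5 = 438.0000; (r_i+r_j)·cross = 29·438.0000 = 12702.0000
edge 5: (11.5,38.5)→(5,32)  cross = 11.5·32 − 5·38.5 = 175.5000; (r_i+r_j)·cross = 16.5·175.5000 = 2895.7500
edge 6: (5,32)→(0.5,25.5)  cross = 5·25.5 − 0.5·32 = 111.5000; (r_i+r_j)·cross = 5.5·111.5000 = 613.2500
Σcross = 792.0000 → A = |Σcross|/2 = 396.0000 mm²
Σ(r_i+r_j)·cross = 24552.7500 → first moment M = |Σ|/6 = 4092.1250
R_c = M/A = 4092.1250/396.0000 = 10.3336 mm
θ = 143° = 2.495821 rad
V = θ·R_c·A = 2.495821·10.3336·396.0000 = 10213.211 mm³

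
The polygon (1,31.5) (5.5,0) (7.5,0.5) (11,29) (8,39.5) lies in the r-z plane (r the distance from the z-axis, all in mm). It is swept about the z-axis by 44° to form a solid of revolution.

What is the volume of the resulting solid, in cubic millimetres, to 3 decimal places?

Profile (r,z), 5 vertices: (1,31.5) (5.5,0) (7.5,0.5) (11,29) (8,39.5)
edge 0: (1,31.5)→(5.5,0)  cross = 1·0 − 5.5·31.5 = -173.2500; (r_i+r_j)·cross = 6.5·-173.2500 = -1126.1250
edge 1: (5.5,0)→(7.5,0.5)  cross = 5.5·0.5 − 7.5·0 = 2.7500; (r_i+r_j)·cross = 13·2.7500 = 35.7500
edge 2: (7.5,0.5)→(11,29)  cross = 7.5·29 − 11·0.5 = 212.0000; (r_i+r_j)·cross = 18.5·212.0000 = 3922.0000
edge 3: (11,29)→(8,39.5)  cross = 11·39.5 − 8·29 = 202.5000; (r_i+r_j)·cross = 19·202.5000 = 3847.5000
edge 4: (8,39.5)→(1,31.5)  cross = 8·31.5 − 1·39.5 = 212.5000; (r_i+r_j)·cross = 9·212.5000 = 1912.5000
Σcross = 456.5000 → A = |Σcross|/2 = 228.2500 mm²
Σ(r_i+r_j)·cross = 8591.6250 → first moment M = |Σ|/6 = 1431.9375
R_c = M/A = 1431.9375/228.2500 = 6.2735 mm
θ = 44° = 0.767945 rad
V = θ·R_c·A = 0.767945·6.2735·228.2500 = 1099.649 mm³

Volume = 1099.649 mm³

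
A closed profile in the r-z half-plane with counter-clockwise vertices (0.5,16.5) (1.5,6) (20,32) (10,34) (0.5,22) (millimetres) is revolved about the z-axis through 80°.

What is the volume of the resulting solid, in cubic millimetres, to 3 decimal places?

Profile (r,z), 5 vertices: (0.5,16.5) (1.5,6) (20,32) (10,34) (0.5,22)
edge 0: (0.5,16.5)→(1.5,6)  cross = 0.5·6 − 1.5·16.5 = -21.7500; (r_i+r_j)·cross = 2·-21.7500 = -43.5000
edge 1: (1.5,6)→(20,32)  cross = 1.5·32 − 20·6 = -72.0000; (r_i+r_j)·cross = 21.5·-72.0000 = -1548.0000
edge 2: (20,32)→(10,34)  cross = 20·34 − 10·32 = 360.0000; (r_i+r_j)·cross = 30·360.0000 = 10800.0000
edge 3: (10,34)→(0.5,22)  cross = 10·22 − 0.5·34 = 203.0000; (r_i+r_j)·cross = 10.5·203.0000 = 2131.5000
edge 4: (0.5,22)→(0.5,16.5)  cross = 0.5·16.5 − 0.5·22 = -2.7500; (r_i+r_j)·cross = 1·-2.7500 = -2.7500
Σcross = 466.5000 → A = |Σcross|/2 = 233.2500 mm²
Σ(r_i+r_j)·cross = 11337.2500 → first moment M = |Σ|/6 = 1889.5417
R_c = M/A = 1889.5417/233.2500 = 8.1009 mm
θ = 80° = 1.396263 rad
V = θ·R_c·A = 1.396263·8.1009·233.2500 = 2638.298 mm³

Volume = 2638.298 mm³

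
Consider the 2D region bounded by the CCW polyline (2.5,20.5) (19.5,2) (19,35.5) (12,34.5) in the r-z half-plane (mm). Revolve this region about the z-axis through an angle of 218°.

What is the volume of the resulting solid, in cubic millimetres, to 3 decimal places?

Profile (r,z), 4 vertices: (2.5,20.5) (19.5,2) (19,35.5) (12,34.5)
edge 0: (2.5,20.5)→(19.5,2)  cross = 2.5·2 − 19.5·20.5 = -394.7500; (r_i+r_j)·cross = 22·-394.7500 = -8684.5000
edge 1: (19.5,2)→(19,35.5)  cross = 19.5·35.5 − 19·2 = 654.2500; (r_i+r_j)·cross = 38.5·654.2500 = 25188.6250
edge 2: (19,35.5)→(12,34.5)  cross = 19·34.5 − 12·35.5 = 229.5000; (r_i+r_j)·cross = 31·229.5000 = 7114.5000
edge 3: (12,34.5)→(2.5,20.5)  cross = 12·20.5 − 2.5·34.5 = 159.7500; (r_i+r_j)·cross = 14.5·159.7500 = 2316.3750
Σcross = 648.7500 → A = |Σcross|/2 = 324.3750 mm²
Σ(r_i+r_j)·cross = 25935.0000 → first moment M = |Σ|/6 = 4322.5000
R_c = M/A = 4322.5000/324.3750 = 13.3256 mm
θ = 218° = 3.804818 rad
V = θ·R_c·A = 3.804818·13.3256·324.3750 = 16446.325 mm³

Volume = 16446.325 mm³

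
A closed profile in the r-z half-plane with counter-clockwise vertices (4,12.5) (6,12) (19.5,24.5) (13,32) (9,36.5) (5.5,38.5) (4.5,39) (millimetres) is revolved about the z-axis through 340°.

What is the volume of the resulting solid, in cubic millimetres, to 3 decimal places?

Profile (r,z), 7 vertices: (4,12.5) (6,12) (19.5,24.5) (13,32) (9,36.5) (5.5,38.5) (4.5,39)
edge 0: (4,12.5)→(6,12)  cross = 4·12 − 6·12.5 = -27.0000; (r_i+r_j)·cross = 10·-27.0000 = -270.0000
edge 1: (6,12)→(19.5,24.5)  cross = 6·24.5 − 19.5·12 = -87.0000; (r_i+r_j)·cross = 25.5·-87.0000 = -2218.5000
edge 2: (19.5,24.5)→(13,32)  cross = 19.5·32 − 13·24.5 = 305.5000; (r_i+r_j)·cross = 32.5·305.5000 = 9928.7500
edge 3: (13,32)→(9,36.5)  cross = 13·36.5 − 9·32 = 186.5000; (r_i+r_j)·cross = 22·186.5000 = 4103.0000
edge 4: (9,36.5)→(5.5,38.5)  cross = 9·38.5 − 5.5·36.5 = 145.7500; (r_i+r_j)·cross = 14.5·145.7500 = 2113.3750
edge 5: (5.5,38.5)→(4.5,39)  cross = 5.5·39 − 4.5·38.5 = 41.2500; (r_i+r_j)·cross = 10·41.2500 = 412.5000
edge 6: (4.5,39)→(4,12.5)  cross = 4.5·12.5 − 4·39 = -99.7500; (r_i+r_j)·cross = 8.5·-99.7500 = -847.8750
Σcross = 465.2500 → A = |Σcross|/2 = 232.6250 mm²
Σ(r_i+r_j)·cross = 13221.2500 → first moment M = |Σ|/6 = 2203.5417
R_c = M/A = 2203.5417/232.6250 = 9.4725 mm
θ = 340° = 5.934119 rad
V = θ·R_c·A = 5.934119·9.4725·232.6250 = 13076.079 mm³

Volume = 13076.079 mm³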